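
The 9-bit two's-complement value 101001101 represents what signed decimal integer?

pattern = 101001101 (MSB is 1 ⇒ negative)
Invert: 010110010, add 1 → 010110011 = 179, so the value is -179.
(Equivalently: 333 - 2^9 = 333 - 512 = -179.)

-179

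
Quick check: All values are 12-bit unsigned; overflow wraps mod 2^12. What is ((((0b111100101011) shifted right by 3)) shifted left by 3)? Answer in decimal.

3880

0b111100101011 = 111100101011
→ shifted right by 3 → 000111100101 = 485
→ shifted left by 3 (mod 2^12) → 111100101000 = 3880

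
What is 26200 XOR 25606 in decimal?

606

26200 = 110011001011000
25606 = 110010000000110
XOR → 000001001011110 = 606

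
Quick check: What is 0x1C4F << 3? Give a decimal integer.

57976

0x1C4F = 0001110001001111
shift left by 3 → 1110001001111000 = 57976
(equivalently, 7247 × 2^3 = 7247 × 8)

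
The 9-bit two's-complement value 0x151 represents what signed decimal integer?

-175

pattern = 101010001 (MSB is 1 ⇒ negative)
Invert: 010101110, add 1 → 010101111 = 175, so the value is -175.
(Equivalently: 337 - 2^9 = 337 - 512 = -175.)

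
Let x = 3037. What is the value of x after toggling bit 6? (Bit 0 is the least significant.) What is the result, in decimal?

x = 101111011101
bit 6 is currently 1; toggle it via x ^ (1 << 6) = x ^ 64
→ 101110011101 = 2973

2973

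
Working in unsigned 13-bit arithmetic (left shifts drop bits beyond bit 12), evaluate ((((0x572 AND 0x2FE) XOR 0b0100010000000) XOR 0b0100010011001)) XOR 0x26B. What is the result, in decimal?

0x572 = 0010101110010
0x2FE = 0001011111110
→ AND → 0000001110010 = 114
0b0100010000000 = 0100010000000
→ XOR → 0100011110010 = 2290
0b0100010011001 = 0100010011001
→ XOR → 0000001101011 = 107
0x26B = 0001001101011
→ XOR → 0001000000000 = 512

512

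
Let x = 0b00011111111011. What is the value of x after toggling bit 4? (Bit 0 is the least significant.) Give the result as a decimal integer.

2027

x = 00011111111011
bit 4 is currently 1; toggle it via x ^ (1 << 4) = x ^ 16
→ 00011111101011 = 2027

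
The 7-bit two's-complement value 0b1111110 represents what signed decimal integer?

pattern = 1111110 (MSB is 1 ⇒ negative)
Invert: 0000001, add 1 → 0000010 = 2, so the value is -2.
(Equivalently: 126 - 2^7 = 126 - 128 = -2.)

-2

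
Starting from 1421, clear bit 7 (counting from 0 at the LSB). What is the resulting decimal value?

x = 0010110001101
bit 7 is currently 1; clear it via x & ~(1 << 7) = x & ~128
→ 0010100001101 = 1293

1293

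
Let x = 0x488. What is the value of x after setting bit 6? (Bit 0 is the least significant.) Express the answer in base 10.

x = 010010001000
bit 6 is currently 0; set it via x | (1 << 6) = x | 64
→ 010011001000 = 1224

1224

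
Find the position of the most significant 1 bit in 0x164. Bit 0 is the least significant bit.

8

0x164 = 101100100
The topmost 1 is at position 8 (since 2^8 = 256 ≤ 356 < 512).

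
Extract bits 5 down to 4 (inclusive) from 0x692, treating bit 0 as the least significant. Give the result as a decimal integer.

1

v = 011010010010
Shift right by 4: 01101001
Mask low 2 bits: 01 = 1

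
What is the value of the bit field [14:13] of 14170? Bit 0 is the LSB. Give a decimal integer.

1

v = 0011011101011010
Shift right by 13: 001
Mask low 2 bits: 01 = 1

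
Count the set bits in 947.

7

947 = 1110110011
Count the 1s: 1 + 1 + 1 + 1 + 1 + 1 + 1 = 7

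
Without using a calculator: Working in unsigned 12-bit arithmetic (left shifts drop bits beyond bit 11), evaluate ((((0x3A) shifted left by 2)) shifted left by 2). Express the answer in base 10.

928

0x3A = 000000111010
→ shifted left by 2 (mod 2^12) → 000011101000 = 232
→ shifted left by 2 (mod 2^12) → 001110100000 = 928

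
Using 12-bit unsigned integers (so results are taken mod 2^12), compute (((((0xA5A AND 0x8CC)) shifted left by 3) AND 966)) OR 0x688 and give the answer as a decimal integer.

0xA5A = 101001011010
0x8CC = 100011001100
→ AND → 100001001000 = 2120
→ shifted left by 3 (mod 2^12) → 001001000000 = 576
966 = 001111000110
→ AND → 001001000000 = 576
0x688 = 011010001000
→ OR → 011011001000 = 1736

1736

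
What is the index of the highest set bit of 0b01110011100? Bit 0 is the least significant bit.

9

0b01110011100 = 1110011100
The topmost 1 is at position 9 (since 2^9 = 512 ≤ 924 < 1024).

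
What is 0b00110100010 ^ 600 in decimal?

1018

a = 0110100010
600 = 1001011000
XOR → 1111111010 = 1018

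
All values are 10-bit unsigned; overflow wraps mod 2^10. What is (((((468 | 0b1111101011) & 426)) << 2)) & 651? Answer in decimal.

468 = 0111010100
0b1111101011 = 1111101011
→ | → 1111111111 = 1023
426 = 0110101010
→ & → 0110101010 = 426
→ << 2 (mod 2^10) → 1010101000 = 680
651 = 1010001011
→ & → 1010001000 = 648

648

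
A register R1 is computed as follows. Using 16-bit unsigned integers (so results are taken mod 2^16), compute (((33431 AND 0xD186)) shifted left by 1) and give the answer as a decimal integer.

33431 = 1000001010010111
0xD186 = 1101000110000110
→ AND → 1000000010000110 = 32902
→ shifted left by 1 (mod 2^16) → 0000000100001100 = 268

268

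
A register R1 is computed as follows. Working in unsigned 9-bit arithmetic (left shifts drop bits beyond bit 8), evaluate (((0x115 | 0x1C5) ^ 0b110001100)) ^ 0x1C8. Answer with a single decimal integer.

0x115 = 100010101
0x1C5 = 111000101
→ | → 111010101 = 469
0b110001100 = 110001100
→ ^ → 001011001 = 89
0x1C8 = 111001000
→ ^ → 110010001 = 401

401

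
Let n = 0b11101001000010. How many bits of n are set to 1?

6

n = 11101001000010
Count the 1s: 1 + 1 + 1 + 1 + 1 + 1 = 6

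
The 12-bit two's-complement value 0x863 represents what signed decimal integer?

-1949

pattern = 100001100011 (MSB is 1 ⇒ negative)
Invert: 011110011100, add 1 → 011110011101 = 1949, so the value is -1949.
(Equivalently: 2147 - 2^12 = 2147 - 4096 = -1949.)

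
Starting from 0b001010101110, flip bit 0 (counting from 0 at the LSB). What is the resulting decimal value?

687

x = 001010101110
bit 0 is currently 0; toggle it via x ^ (1 << 0) = x ^ 1
→ 001010101111 = 687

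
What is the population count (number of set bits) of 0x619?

0x619 = 11000011001
Count the 1s: 1 + 1 + 1 + 1 + 1 = 5

5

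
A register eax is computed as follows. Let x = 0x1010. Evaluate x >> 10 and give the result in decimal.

0x1010 = 1000000010000
shift right by 10 → 0000000000100 = 4
(equivalently, floor(4112 / 1024))

4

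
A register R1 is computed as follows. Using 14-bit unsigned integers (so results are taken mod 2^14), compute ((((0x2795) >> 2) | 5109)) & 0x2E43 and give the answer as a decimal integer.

2625

0x2795 = 10011110010101
→ >> 2 → 00100111100101 = 2533
5109 = 01001111110101
→ | → 01101111110101 = 7157
0x2E43 = 10111001000011
→ & → 00101001000001 = 2625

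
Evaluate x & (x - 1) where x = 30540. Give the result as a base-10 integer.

30536

x = 111011101001100 = 30540
x - 1 = 111011101001011
AND   = 111011101001000 = 30536
(x & (x - 1) clears the lowest set bit of x.)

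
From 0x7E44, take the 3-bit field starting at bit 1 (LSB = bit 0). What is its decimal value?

v = 111111001000100
Shift right by 1: 11111100100010
Mask low 3 bits: 010 = 2

2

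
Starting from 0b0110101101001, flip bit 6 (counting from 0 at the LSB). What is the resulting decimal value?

3369

x = 0110101101001
bit 6 is currently 1; toggle it via x ^ (1 << 6) = x ^ 64
→ 0110100101001 = 3369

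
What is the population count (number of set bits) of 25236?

25236 = 110001010010100
Count the 1s: 1 + 1 + 1 + 1 + 1 + 1 = 6

6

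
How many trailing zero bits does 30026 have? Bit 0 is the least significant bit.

1

30026 = 111010101001010
Trailing zeros: 1, so the lowest set bit is bit 1 (value 2).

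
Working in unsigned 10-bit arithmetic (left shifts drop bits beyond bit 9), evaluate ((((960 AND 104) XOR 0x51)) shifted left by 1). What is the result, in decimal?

960 = 1111000000
104 = 0001101000
→ AND → 0001000000 = 64
0x51 = 0001010001
→ XOR → 0000010001 = 17
→ shifted left by 1 (mod 2^10) → 0000100010 = 34

34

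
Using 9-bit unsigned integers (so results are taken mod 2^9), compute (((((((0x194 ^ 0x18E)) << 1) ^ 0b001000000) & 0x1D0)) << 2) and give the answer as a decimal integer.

320

0x194 = 110010100
0x18E = 110001110
→ ^ → 000011010 = 26
→ << 1 (mod 2^9) → 000110100 = 52
0b001000000 = 001000000
→ ^ → 001110100 = 116
0x1D0 = 111010000
→ & → 001010000 = 80
→ << 2 (mod 2^9) → 101000000 = 320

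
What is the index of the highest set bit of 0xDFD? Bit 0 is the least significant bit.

0xDFD = 110111111101
The topmost 1 is at position 11 (since 2^11 = 2048 ≤ 3581 < 4096).

11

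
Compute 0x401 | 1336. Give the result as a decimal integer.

1337

0x401 = 10000000001
1336 = 10100111000
 OR → 10100111001 = 1337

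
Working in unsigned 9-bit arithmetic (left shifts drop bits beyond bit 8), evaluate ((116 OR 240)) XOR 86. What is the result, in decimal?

162

116 = 001110100
240 = 011110000
→ OR → 011110100 = 244
86 = 001010110
→ XOR → 010100010 = 162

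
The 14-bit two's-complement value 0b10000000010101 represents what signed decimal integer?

pattern = 10000000010101 (MSB is 1 ⇒ negative)
Invert: 01111111101010, add 1 → 01111111101011 = 8171, so the value is -8171.
(Equivalently: 8213 - 2^14 = 8213 - 16384 = -8171.)

-8171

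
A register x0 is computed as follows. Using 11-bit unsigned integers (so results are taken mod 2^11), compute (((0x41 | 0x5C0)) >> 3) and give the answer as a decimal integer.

184

0x41 = 00001000001
0x5C0 = 10111000000
→ | → 10111000001 = 1473
→ >> 3 → 00010111000 = 184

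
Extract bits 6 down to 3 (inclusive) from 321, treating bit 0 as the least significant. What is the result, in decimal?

v = 101000001
Shift right by 3: 101000
Mask low 4 bits: 1000 = 8

8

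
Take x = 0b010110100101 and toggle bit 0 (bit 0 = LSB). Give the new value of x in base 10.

x = 010110100101
bit 0 is currently 1; toggle it via x ^ (1 << 0) = x ^ 1
→ 010110100100 = 1444

1444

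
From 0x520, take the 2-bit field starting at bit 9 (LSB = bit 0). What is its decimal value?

2

v = 010100100000
Shift right by 9: 010
Mask low 2 bits: 10 = 2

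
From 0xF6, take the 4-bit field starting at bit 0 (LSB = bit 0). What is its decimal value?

6

v = 011110110
Shift right by 0: 011110110
Mask low 4 bits: 0110 = 6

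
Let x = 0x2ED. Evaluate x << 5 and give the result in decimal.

23968

0x2ED = 000001011101101
shift left by 5 → 101110110100000 = 23968
(equivalently, 749 × 2^5 = 749 × 32)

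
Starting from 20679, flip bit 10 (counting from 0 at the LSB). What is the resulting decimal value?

21703

x = 101000011000111
bit 10 is currently 0; toggle it via x ^ (1 << 10) = x ^ 1024
→ 101010011000111 = 21703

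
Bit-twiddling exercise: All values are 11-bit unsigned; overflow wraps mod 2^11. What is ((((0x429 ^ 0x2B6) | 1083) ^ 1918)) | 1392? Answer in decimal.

0x429 = 10000101001
0x2B6 = 01010110110
→ ^ → 11010011111 = 1695
1083 = 10000111011
→ | → 11010111111 = 1727
1918 = 11101111110
→ ^ → 00111000001 = 449
1392 = 10101110000
→ | → 10111110001 = 1521

1521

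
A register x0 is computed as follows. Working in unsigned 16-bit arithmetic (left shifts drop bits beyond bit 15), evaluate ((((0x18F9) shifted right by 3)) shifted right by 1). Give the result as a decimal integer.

399

0x18F9 = 0001100011111001
→ shifted right by 3 → 0000001100011111 = 799
→ shifted right by 1 → 0000000110001111 = 399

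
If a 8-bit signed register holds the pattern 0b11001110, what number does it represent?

-50

pattern = 11001110 (MSB is 1 ⇒ negative)
Invert: 00110001, add 1 → 00110010 = 50, so the value is -50.
(Equivalently: 206 - 2^8 = 206 - 256 = -50.)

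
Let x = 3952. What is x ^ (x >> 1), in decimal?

2248

x = 111101110000 = 3952
x>>1 = 011110111000
XOR  = 100011001000 = 2248
(x ^ (x >> 1) gives the standard binary-reflected Gray code of x.)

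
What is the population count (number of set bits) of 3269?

3269 = 110011000101
Count the 1s: 1 + 1 + 1 + 1 + 1 + 1 = 6

6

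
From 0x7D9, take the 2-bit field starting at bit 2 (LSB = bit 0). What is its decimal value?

v = 11111011001
Shift right by 2: 111110110
Mask low 2 bits: 10 = 2

2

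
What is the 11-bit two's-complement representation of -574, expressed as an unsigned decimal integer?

574 in 11 bits: 01000111110
Invert: 10111000001
Add 1:  10111000010 = 1474
(Check: 2^11 - 574 = 2048 - 574 = 1474.)

1474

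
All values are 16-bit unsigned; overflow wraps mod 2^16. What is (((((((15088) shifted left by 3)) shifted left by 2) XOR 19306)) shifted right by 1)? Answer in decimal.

2741

15088 = 0011101011110000
→ shifted left by 3 (mod 2^16) → 1101011110000000 = 55168
→ shifted left by 2 (mod 2^16) → 0101111000000000 = 24064
19306 = 0100101101101010
→ XOR → 0001010101101010 = 5482
→ shifted right by 1 → 0000101010110101 = 2741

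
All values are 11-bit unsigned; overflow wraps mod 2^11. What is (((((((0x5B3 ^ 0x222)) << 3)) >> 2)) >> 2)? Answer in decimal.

0x5B3 = 10110110011
0x222 = 01000100010
→ ^ → 11110010001 = 1937
→ << 3 (mod 2^11) → 10010001000 = 1160
→ >> 2 → 00100100010 = 290
→ >> 2 → 00001001000 = 72

72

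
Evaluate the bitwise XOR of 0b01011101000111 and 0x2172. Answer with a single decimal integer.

13877

a = 01011101000111
0x2172 = 10000101110010
XOR → 11011000110101 = 13877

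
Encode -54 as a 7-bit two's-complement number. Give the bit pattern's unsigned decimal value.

74

54 in 7 bits: 0110110
Invert: 1001001
Add 1:  1001010 = 74
(Check: 2^7 - 54 = 128 - 54 = 74.)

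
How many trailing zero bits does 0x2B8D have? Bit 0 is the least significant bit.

0x2B8D = 10101110001101
Trailing zeros: 0, so the lowest set bit is bit 0 (value 1).

0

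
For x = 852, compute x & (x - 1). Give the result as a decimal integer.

848

x = 1101010100 = 852
x - 1 = 1101010011
AND   = 1101010000 = 848
(x & (x - 1) clears the lowest set bit of x.)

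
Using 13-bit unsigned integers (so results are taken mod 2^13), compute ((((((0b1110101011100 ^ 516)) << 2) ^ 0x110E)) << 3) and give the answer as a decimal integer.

0b1110101011100 = 1110101011100
516 = 0001000000100
→ ^ → 1111101011000 = 8024
→ << 2 (mod 2^13) → 1110101100000 = 7520
0x110E = 1000100001110
→ ^ → 0110001101110 = 3182
→ << 3 (mod 2^13) → 0001101110000 = 880

880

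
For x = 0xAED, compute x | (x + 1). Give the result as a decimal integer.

2799

x = 101011101101 = 2797
x + 1 = 101011101110
OR    = 101011101111 = 2799
(x | (x + 1) sets the lowest cleared bit.)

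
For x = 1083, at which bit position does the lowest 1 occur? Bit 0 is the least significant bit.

1083 = 10000111011
Trailing zeros: 0, so the lowest set bit is bit 0 (value 1).

0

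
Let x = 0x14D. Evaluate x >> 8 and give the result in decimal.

0x14D = 101001101
shift right by 8 → 000000001 = 1
(equivalently, floor(333 / 256))

1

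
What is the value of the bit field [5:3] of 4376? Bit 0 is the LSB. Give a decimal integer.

3

v = 1000100011000
Shift right by 3: 1000100011
Mask low 3 bits: 011 = 3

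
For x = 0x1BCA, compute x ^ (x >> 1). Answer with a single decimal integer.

x = 1101111001010 = 7114
x>>1 = 0110111100101
XOR  = 1011000101111 = 5679
(x ^ (x >> 1) gives the standard binary-reflected Gray code of x.)

5679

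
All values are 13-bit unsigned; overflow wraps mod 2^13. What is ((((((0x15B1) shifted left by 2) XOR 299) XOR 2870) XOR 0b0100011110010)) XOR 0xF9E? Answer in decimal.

7093

0x15B1 = 1010110110001
→ shifted left by 2 (mod 2^13) → 1011011000100 = 5828
299 = 0000100101011
→ XOR → 1011111101111 = 6127
2870 = 0101100110110
→ XOR → 1110011011001 = 7385
0b0100011110010 = 0100011110010
→ XOR → 1010000101011 = 5163
0xF9E = 0111110011110
→ XOR → 1101110110101 = 7093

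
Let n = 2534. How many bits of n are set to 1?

7

2534 = 100111100110
Count the 1s: 1 + 1 + 1 + 1 + 1 + 1 + 1 = 7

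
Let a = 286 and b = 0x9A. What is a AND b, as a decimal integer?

286 = 100011110
0x9A = 010011010
AND → 000011010 = 26

26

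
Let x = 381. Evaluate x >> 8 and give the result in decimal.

1

381 = 101111101
shift right by 8 → 000000001 = 1
(equivalently, floor(381 / 256))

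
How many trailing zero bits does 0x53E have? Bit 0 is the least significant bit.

1

0x53E = 10100111110
Trailing zeros: 1, so the lowest set bit is bit 1 (value 2).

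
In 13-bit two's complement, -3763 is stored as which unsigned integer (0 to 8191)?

4429

3763 in 13 bits: 0111010110011
Invert: 1000101001100
Add 1:  1000101001101 = 4429
(Check: 2^13 - 3763 = 8192 - 3763 = 4429.)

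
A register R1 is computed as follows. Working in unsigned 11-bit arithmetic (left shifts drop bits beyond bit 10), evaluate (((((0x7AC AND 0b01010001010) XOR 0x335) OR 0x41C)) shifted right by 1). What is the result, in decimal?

734

0x7AC = 11110101100
0b01010001010 = 01010001010
→ AND → 01010001000 = 648
0x335 = 01100110101
→ XOR → 00110111101 = 445
0x41C = 10000011100
→ OR → 10110111101 = 1469
→ shifted right by 1 → 01011011110 = 734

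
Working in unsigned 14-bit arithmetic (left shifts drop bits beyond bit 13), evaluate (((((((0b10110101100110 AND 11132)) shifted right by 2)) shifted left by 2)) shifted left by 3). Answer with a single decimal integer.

2848

0b10110101100110 = 10110101100110
11132 = 10101101111100
→ AND → 10100101100100 = 10596
→ shifted right by 2 → 00101001011001 = 2649
→ shifted left by 2 (mod 2^14) → 10100101100100 = 10596
→ shifted left by 3 (mod 2^14) → 00101100100000 = 2848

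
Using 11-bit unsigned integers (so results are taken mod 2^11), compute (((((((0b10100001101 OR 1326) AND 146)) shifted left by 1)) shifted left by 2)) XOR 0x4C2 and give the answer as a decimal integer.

1234

0b10100001101 = 10100001101
1326 = 10100101110
→ OR → 10100101111 = 1327
146 = 00010010010
→ AND → 00000000010 = 2
→ shifted left by 1 (mod 2^11) → 00000000100 = 4
→ shifted left by 2 (mod 2^11) → 00000010000 = 16
0x4C2 = 10011000010
→ XOR → 10011010010 = 1234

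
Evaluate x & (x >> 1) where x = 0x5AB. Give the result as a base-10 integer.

x = 10110101011 = 1451
x>>1 = 01011010101
AND  = 00010000001 = 129
(x & (x >> 1) has a 1 wherever x has two consecutive 1 bits.)

129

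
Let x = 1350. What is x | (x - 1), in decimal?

1351

x = 10101000110 = 1350
x - 1 = 10101000101
OR    = 10101000111 = 1351
(x | (x - 1) sets all bits below the lowest set bit.)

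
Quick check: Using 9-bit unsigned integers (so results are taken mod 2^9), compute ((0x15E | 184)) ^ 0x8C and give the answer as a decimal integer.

0x15E = 101011110
184 = 010111000
→ | → 111111110 = 510
0x8C = 010001100
→ ^ → 101110010 = 370

370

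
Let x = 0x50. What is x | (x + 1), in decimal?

81

x = 1010000 = 80
x + 1 = 1010001
OR    = 1010001 = 81
(x | (x + 1) sets the lowest cleared bit.)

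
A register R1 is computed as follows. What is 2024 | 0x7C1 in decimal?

2024 = 11111101000
0x7C1 = 11111000001
 OR → 11111101001 = 2025

2025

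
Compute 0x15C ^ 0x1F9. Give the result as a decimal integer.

0x15C = 101011100
0x1F9 = 111111001
XOR → 010100101 = 165

165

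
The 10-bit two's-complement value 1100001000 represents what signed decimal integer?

pattern = 1100001000 (MSB is 1 ⇒ negative)
Invert: 0011110111, add 1 → 0011111000 = 248, so the value is -248.
(Equivalently: 776 - 2^10 = 776 - 1024 = -248.)

-248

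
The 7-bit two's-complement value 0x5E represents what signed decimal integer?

pattern = 1011110 (MSB is 1 ⇒ negative)
Invert: 0100001, add 1 → 0100010 = 34, so the value is -34.
(Equivalently: 94 - 2^7 = 94 - 128 = -34.)

-34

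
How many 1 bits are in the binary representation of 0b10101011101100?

8

n = 10101011101100
Count the 1s: 1 + 1 + 1 + 1 + 1 + 1 + 1 + 1 = 8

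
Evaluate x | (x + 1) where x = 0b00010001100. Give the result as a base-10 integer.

x = 10001100 = 140
x + 1 = 10001101
OR    = 10001101 = 141
(x | (x + 1) sets the lowest cleared bit.)

141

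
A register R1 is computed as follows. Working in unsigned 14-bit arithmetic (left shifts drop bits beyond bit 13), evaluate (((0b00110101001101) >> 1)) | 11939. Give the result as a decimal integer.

11943

0b00110101001101 = 00110101001101
→ >> 1 → 00011010100110 = 1702
11939 = 10111010100011
→ | → 10111010100111 = 11943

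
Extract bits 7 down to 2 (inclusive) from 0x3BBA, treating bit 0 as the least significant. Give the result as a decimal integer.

46

v = 011101110111010
Shift right by 2: 0111011101110
Mask low 6 bits: 101110 = 46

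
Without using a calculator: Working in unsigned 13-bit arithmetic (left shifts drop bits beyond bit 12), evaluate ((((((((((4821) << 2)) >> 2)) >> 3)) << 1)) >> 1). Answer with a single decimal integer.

4821 = 1001011010101
→ << 2 (mod 2^13) → 0101101010100 = 2900
→ >> 2 → 0001011010101 = 725
→ >> 3 → 0000001011010 = 90
→ << 1 (mod 2^13) → 0000010110100 = 180
→ >> 1 → 0000001011010 = 90

90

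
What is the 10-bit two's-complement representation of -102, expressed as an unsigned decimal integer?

102 in 10 bits: 0001100110
Invert: 1110011001
Add 1:  1110011010 = 922
(Check: 2^10 - 102 = 1024 - 102 = 922.)

922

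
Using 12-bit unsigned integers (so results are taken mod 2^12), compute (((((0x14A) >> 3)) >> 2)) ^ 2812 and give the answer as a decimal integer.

2806

0x14A = 000101001010
→ >> 3 → 000000101001 = 41
→ >> 2 → 000000001010 = 10
2812 = 101011111100
→ ^ → 101011110110 = 2806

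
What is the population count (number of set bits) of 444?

6

444 = 110111100
Count the 1s: 1 + 1 + 1 + 1 + 1 + 1 = 6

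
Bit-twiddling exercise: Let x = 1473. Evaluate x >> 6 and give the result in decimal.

23

1473 = 10111000001
shift right by 6 → 00000010111 = 23
(equivalently, floor(1473 / 64))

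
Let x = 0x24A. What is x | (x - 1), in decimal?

587

x = 1001001010 = 586
x - 1 = 1001001001
OR    = 1001001011 = 587
(x | (x - 1) sets all bits below the lowest set bit.)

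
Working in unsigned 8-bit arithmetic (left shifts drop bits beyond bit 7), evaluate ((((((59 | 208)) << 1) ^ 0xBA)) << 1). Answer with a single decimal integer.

152

59 = 00111011
208 = 11010000
→ | → 11111011 = 251
→ << 1 (mod 2^8) → 11110110 = 246
0xBA = 10111010
→ ^ → 01001100 = 76
→ << 1 (mod 2^8) → 10011000 = 152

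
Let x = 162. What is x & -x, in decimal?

x = 10100010 = 162
-x (two's complement) = …01011110
AND   = 00000010 = 2
(x & -x isolates the lowest set bit of x.)

2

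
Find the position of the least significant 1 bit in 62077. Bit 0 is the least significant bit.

62077 = 1111001001111101
Trailing zeros: 0, so the lowest set bit is bit 0 (value 1).

0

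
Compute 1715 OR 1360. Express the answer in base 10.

1715 = 11010110011
1360 = 10101010000
 OR → 11111110011 = 2035

2035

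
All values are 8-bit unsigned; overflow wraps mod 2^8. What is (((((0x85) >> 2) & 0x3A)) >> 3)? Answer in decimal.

4

0x85 = 10000101
→ >> 2 → 00100001 = 33
0x3A = 00111010
→ & → 00100000 = 32
→ >> 3 → 00000100 = 4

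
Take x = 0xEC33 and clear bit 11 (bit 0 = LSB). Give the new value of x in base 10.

58419

x = 1110110000110011
bit 11 is currently 1; clear it via x & ~(1 << 11) = x & ~2048
→ 1110010000110011 = 58419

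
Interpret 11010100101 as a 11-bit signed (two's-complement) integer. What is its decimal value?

-347

pattern = 11010100101 (MSB is 1 ⇒ negative)
Invert: 00101011010, add 1 → 00101011011 = 347, so the value is -347.
(Equivalently: 1701 - 2^11 = 1701 - 2048 = -347.)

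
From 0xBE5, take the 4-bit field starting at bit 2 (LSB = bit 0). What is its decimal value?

9

v = 101111100101
Shift right by 2: 1011111001
Mask low 4 bits: 1001 = 9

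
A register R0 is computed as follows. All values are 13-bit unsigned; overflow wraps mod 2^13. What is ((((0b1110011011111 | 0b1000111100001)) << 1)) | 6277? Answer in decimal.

0b1110011011111 = 1110011011111
0b1000111100001 = 1000111100001
→ | → 1110111111111 = 7679
→ << 1 (mod 2^13) → 1101111111110 = 7166
6277 = 1100010000101
→ | → 1101111111111 = 7167

7167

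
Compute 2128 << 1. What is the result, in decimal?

4256

2128 = 0100001010000
shift left by 1 → 1000010100000 = 4256
(equivalently, 2128 × 2^1 = 2128 × 2)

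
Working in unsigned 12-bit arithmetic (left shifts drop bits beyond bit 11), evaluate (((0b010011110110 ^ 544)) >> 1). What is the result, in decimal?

875

0b010011110110 = 010011110110
544 = 001000100000
→ ^ → 011011010110 = 1750
→ >> 1 → 001101101011 = 875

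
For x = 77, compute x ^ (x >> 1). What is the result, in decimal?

107

x = 1001101 = 77
x>>1 = 0100110
XOR  = 1101011 = 107
(x ^ (x >> 1) gives the standard binary-reflected Gray code of x.)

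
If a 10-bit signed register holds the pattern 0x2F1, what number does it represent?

pattern = 1011110001 (MSB is 1 ⇒ negative)
Invert: 0100001110, add 1 → 0100001111 = 271, so the value is -271.
(Equivalently: 753 - 2^10 = 753 - 1024 = -271.)

-271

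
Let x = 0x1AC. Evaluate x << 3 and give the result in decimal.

0x1AC = 000110101100
shift left by 3 → 110101100000 = 3424
(equivalently, 428 × 2^3 = 428 × 8)

3424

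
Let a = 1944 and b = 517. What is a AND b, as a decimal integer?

512

1944 = 11110011000
517 = 01000000101
AND → 01000000000 = 512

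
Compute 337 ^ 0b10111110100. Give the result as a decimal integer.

337 = 00101010001
b = 10111110100
XOR → 10010100101 = 1189

1189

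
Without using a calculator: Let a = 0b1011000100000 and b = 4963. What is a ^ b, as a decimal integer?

1347

a = 1011000100000
4963 = 1001101100011
XOR → 0010101000011 = 1347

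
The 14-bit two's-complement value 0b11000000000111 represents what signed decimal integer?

pattern = 11000000000111 (MSB is 1 ⇒ negative)
Invert: 00111111111000, add 1 → 00111111111001 = 4089, so the value is -4089.
(Equivalently: 12295 - 2^14 = 12295 - 16384 = -4089.)

-4089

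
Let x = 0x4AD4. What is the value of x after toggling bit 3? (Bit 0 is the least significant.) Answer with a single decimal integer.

x = 0100101011010100
bit 3 is currently 0; toggle it via x ^ (1 << 3) = x ^ 8
→ 0100101011011100 = 19164

19164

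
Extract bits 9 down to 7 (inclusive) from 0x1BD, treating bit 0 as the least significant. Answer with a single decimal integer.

v = 00110111101
Shift right by 7: 0011
Mask low 3 bits: 011 = 3

3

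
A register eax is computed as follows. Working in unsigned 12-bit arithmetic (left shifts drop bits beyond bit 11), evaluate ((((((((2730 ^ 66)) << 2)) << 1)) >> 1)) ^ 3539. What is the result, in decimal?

2730 = 101010101010
66 = 000001000010
→ ^ → 101011101000 = 2792
→ << 2 (mod 2^12) → 101110100000 = 2976
→ << 1 (mod 2^12) → 011101000000 = 1856
→ >> 1 → 001110100000 = 928
3539 = 110111010011
→ ^ → 111001110011 = 3699

3699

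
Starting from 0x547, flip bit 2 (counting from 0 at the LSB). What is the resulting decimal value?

x = 010101000111
bit 2 is currently 1; toggle it via x ^ (1 << 2) = x ^ 4
→ 010101000011 = 1347

1347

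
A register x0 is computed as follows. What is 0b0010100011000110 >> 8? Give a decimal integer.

40

x = 10100011000110
shift right by 8 → 00000000101000 = 40
(equivalently, floor(10438 / 256))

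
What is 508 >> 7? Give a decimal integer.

3

508 = 111111100
shift right by 7 → 000000011 = 3
(equivalently, floor(508 / 128))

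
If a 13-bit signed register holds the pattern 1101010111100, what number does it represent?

-1348

pattern = 1101010111100 (MSB is 1 ⇒ negative)
Invert: 0010101000011, add 1 → 0010101000100 = 1348, so the value is -1348.
(Equivalently: 6844 - 2^13 = 6844 - 8192 = -1348.)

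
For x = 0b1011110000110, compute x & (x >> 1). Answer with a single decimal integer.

x = 1011110000110 = 6022
x>>1 = 0101111000011
AND  = 0001110000010 = 898
(x & (x >> 1) has a 1 wherever x has two consecutive 1 bits.)

898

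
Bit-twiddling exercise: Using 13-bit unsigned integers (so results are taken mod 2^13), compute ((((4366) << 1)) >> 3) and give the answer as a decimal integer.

67

4366 = 1000100001110
→ << 1 (mod 2^13) → 0001000011100 = 540
→ >> 3 → 0000001000011 = 67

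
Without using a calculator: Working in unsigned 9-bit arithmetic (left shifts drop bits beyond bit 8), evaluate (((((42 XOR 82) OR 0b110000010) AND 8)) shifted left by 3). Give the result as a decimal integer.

64

42 = 000101010
82 = 001010010
→ XOR → 001111000 = 120
0b110000010 = 110000010
→ OR → 111111010 = 506
8 = 000001000
→ AND → 000001000 = 8
→ shifted left by 3 (mod 2^9) → 001000000 = 64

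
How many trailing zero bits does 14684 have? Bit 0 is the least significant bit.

2

14684 = 11100101011100
Trailing zeros: 2, so the lowest set bit is bit 2 (value 4).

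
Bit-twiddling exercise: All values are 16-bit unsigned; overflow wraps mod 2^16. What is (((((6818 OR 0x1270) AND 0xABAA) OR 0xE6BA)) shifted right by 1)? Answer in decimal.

30557

6818 = 0001101010100010
0x1270 = 0001001001110000
→ OR → 0001101011110010 = 6898
0xABAA = 1010101110101010
→ AND → 0000101010100010 = 2722
0xE6BA = 1110011010111010
→ OR → 1110111010111010 = 61114
→ shifted right by 1 → 0111011101011101 = 30557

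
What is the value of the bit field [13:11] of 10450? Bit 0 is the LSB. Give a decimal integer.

5

v = 010100011010010
Shift right by 11: 0101
Mask low 3 bits: 101 = 5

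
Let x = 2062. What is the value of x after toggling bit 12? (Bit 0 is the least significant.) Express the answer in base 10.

6158

x = 00100000001110
bit 12 is currently 0; toggle it via x ^ (1 << 12) = x ^ 4096
→ 01100000001110 = 6158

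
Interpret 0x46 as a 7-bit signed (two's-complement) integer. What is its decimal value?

pattern = 1000110 (MSB is 1 ⇒ negative)
Invert: 0111001, add 1 → 0111010 = 58, so the value is -58.
(Equivalently: 70 - 2^7 = 70 - 128 = -58.)

-58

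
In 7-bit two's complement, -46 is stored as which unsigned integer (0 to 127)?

46 in 7 bits: 0101110
Invert: 1010001
Add 1:  1010010 = 82
(Check: 2^7 - 46 = 128 - 46 = 82.)

82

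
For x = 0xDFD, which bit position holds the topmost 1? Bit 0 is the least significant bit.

0xDFD = 110111111101
The topmost 1 is at position 11 (since 2^11 = 2048 ≤ 3581 < 4096).

11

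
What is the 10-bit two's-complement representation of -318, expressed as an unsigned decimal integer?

706

318 in 10 bits: 0100111110
Invert: 1011000001
Add 1:  1011000010 = 706
(Check: 2^10 - 318 = 1024 - 318 = 706.)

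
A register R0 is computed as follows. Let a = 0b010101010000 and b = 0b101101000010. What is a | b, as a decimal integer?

3922

a = 010101010000
b = 101101000010
 OR → 111101010010 = 3922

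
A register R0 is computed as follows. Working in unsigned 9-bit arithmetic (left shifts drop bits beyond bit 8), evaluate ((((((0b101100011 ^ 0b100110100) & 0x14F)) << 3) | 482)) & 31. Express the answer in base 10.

26

0b101100011 = 101100011
0b100110100 = 100110100
→ ^ → 001010111 = 87
0x14F = 101001111
→ & → 001000111 = 71
→ << 3 (mod 2^9) → 000111000 = 56
482 = 111100010
→ | → 111111010 = 506
31 = 000011111
→ & → 000011010 = 26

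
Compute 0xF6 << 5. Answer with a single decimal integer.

0xF6 = 0000011110110
shift left by 5 → 1111011000000 = 7872
(equivalently, 246 × 2^5 = 246 × 32)

7872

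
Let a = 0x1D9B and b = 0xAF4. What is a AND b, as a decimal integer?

2192

0x1D9B = 1110110011011
0xAF4 = 0101011110100
AND → 0100010010000 = 2192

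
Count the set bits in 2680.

2680 = 101001111000
Count the 1s: 1 + 1 + 1 + 1 + 1 + 1 = 6

6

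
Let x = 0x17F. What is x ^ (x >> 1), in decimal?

448

x = 101111111 = 383
x>>1 = 010111111
XOR  = 111000000 = 448
(x ^ (x >> 1) gives the standard binary-reflected Gray code of x.)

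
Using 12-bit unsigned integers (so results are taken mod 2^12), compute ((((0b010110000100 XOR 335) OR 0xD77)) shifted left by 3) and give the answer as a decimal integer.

0b010110000100 = 010110000100
335 = 000101001111
→ XOR → 010011001011 = 1227
0xD77 = 110101110111
→ OR → 110111111111 = 3583
→ shifted left by 3 (mod 2^12) → 111111111000 = 4088

4088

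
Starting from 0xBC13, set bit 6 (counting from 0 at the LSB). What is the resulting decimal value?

x = 1011110000010011
bit 6 is currently 0; set it via x | (1 << 6) = x | 64
→ 1011110001010011 = 48211

48211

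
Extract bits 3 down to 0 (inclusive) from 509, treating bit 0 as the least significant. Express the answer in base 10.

v = 111111101
Shift right by 0: 111111101
Mask low 4 bits: 1101 = 13

13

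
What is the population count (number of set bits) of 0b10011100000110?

6

n = 10011100000110
Count the 1s: 1 + 1 + 1 + 1 + 1 + 1 = 6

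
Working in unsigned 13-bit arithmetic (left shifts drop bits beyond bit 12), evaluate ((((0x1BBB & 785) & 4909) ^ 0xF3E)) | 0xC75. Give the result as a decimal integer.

0x1BBB = 1101110111011
785 = 0001100010001
→ & → 0001100010001 = 785
4909 = 1001100101101
→ & → 0001100000001 = 769
0xF3E = 0111100111110
→ ^ → 0110000111111 = 3135
0xC75 = 0110001110101
→ | → 0110001111111 = 3199

3199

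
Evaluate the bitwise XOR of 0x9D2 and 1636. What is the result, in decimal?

4022

0x9D2 = 100111010010
1636 = 011001100100
XOR → 111110110110 = 4022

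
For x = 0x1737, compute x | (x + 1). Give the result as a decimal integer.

x = 1011100110111 = 5943
x + 1 = 1011100111000
OR    = 1011100111111 = 5951
(x | (x + 1) sets the lowest cleared bit.)

5951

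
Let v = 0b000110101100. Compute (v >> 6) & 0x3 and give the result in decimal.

2

v = 000110101100
Shift right by 6: 000110
Mask low 2 bits: 10 = 2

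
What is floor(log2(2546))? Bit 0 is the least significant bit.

2546 = 100111110010
The topmost 1 is at position 11 (since 2^11 = 2048 ≤ 2546 < 4096).

11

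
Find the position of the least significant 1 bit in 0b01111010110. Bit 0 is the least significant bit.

1

0b01111010110 = 1111010110
Trailing zeros: 1, so the lowest set bit is bit 1 (value 2).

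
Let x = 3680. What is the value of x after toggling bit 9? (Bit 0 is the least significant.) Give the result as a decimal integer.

3168

x = 111001100000
bit 9 is currently 1; toggle it via x ^ (1 << 9) = x ^ 512
→ 110001100000 = 3168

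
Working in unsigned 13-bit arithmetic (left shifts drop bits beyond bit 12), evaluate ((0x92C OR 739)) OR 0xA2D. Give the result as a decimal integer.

3055

0x92C = 0100100101100
739 = 0001011100011
→ OR → 0101111101111 = 3055
0xA2D = 0101000101101
→ OR → 0101111101111 = 3055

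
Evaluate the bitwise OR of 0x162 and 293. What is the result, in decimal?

359

0x162 = 101100010
293 = 100100101
 OR → 101100111 = 359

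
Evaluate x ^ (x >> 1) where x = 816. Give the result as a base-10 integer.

x = 1100110000 = 816
x>>1 = 0110011000
XOR  = 1010101000 = 680
(x ^ (x >> 1) gives the standard binary-reflected Gray code of x.)

680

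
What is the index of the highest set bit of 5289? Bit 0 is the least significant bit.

5289 = 1010010101001
The topmost 1 is at position 12 (since 2^12 = 4096 ≤ 5289 < 8192).

12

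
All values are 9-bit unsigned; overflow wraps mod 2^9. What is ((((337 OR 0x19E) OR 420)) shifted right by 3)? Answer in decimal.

63

337 = 101010001
0x19E = 110011110
→ OR → 111011111 = 479
420 = 110100100
→ OR → 111111111 = 511
→ shifted right by 3 → 000111111 = 63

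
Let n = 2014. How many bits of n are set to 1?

9

2014 = 11111011110
Count the 1s: 1 + 1 + 1 + 1 + 1 + 1 + 1 + 1 + 1 = 9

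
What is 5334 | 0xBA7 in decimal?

5334 = 1010011010110
0xBA7 = 0101110100111
 OR → 1111111110111 = 8183

8183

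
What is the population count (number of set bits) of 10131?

8

10131 = 10011110010011
Count the 1s: 1 + 1 + 1 + 1 + 1 + 1 + 1 + 1 = 8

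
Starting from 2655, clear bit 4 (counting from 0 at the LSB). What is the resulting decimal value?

2639

x = 00101001011111
bit 4 is currently 1; clear it via x & ~(1 << 4) = x & ~16
→ 00101001001111 = 2639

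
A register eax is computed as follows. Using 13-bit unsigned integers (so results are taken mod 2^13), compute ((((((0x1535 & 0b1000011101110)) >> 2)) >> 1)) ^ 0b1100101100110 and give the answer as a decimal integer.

0x1535 = 1010100110101
0b1000011101110 = 1000011101110
→ & → 1000000100100 = 4132
→ >> 2 → 0010000001001 = 1033
→ >> 1 → 0001000000100 = 516
0b1100101100110 = 1100101100110
→ ^ → 1101101100010 = 7010

7010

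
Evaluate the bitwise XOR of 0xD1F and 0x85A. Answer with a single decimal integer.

1349

0xD1F = 110100011111
0x85A = 100001011010
XOR → 010101000101 = 1349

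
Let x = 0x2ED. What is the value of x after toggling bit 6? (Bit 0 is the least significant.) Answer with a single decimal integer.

685

x = 01011101101
bit 6 is currently 1; toggle it via x ^ (1 << 6) = x ^ 64
→ 01010101101 = 685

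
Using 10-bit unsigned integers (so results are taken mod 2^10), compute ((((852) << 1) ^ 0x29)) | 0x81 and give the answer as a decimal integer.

641

852 = 1101010100
→ << 1 (mod 2^10) → 1010101000 = 680
0x29 = 0000101001
→ ^ → 1010000001 = 641
0x81 = 0010000001
→ | → 1010000001 = 641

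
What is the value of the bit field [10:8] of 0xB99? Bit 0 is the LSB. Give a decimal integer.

v = 0101110011001
Shift right by 8: 01011
Mask low 3 bits: 011 = 3

3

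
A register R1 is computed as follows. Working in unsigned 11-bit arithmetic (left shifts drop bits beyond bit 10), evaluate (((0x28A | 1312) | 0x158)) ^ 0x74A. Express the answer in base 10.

0x28A = 01010001010
1312 = 10100100000
→ | → 11110101010 = 1962
0x158 = 00101011000
→ | → 11111111010 = 2042
0x74A = 11101001010
→ ^ → 00010110000 = 176

176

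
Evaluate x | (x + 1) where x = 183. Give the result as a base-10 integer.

191

x = 10110111 = 183
x + 1 = 10111000
OR    = 10111111 = 191
(x | (x + 1) sets the lowest cleared bit.)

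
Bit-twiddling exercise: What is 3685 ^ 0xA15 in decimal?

3685 = 111001100101
0xA15 = 101000010101
XOR → 010001110000 = 1136

1136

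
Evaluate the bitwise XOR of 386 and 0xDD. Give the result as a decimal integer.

386 = 110000010
0xDD = 011011101
XOR → 101011111 = 351

351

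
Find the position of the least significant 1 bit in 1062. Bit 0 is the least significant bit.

1062 = 10000100110
Trailing zeros: 1, so the lowest set bit is bit 1 (value 2).

1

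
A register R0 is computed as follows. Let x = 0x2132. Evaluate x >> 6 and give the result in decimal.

0x2132 = 10000100110010
shift right by 6 → 00000010000100 = 132
(equivalently, floor(8498 / 64))

132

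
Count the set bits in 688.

688 = 1010110000
Count the 1s: 1 + 1 + 1 + 1 = 4

4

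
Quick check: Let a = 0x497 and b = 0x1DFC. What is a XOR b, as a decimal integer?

6507

0x497 = 0010010010111
0x1DFC = 1110111111100
XOR → 1100101101011 = 6507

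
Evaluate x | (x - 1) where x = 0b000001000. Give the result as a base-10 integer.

15

x = 1000 = 8
x - 1 = 0111
OR    = 1111 = 15
(x | (x - 1) sets all bits below the lowest set bit.)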